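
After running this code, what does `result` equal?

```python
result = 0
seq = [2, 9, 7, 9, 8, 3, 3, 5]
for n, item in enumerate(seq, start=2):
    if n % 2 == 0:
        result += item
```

Let's trace through this code step by step.

Initialize: result = 0
Initialize: seq = [2, 9, 7, 9, 8, 3, 3, 5]
Entering loop: for n, item in enumerate(seq, start=2):

After execution: result = 20
20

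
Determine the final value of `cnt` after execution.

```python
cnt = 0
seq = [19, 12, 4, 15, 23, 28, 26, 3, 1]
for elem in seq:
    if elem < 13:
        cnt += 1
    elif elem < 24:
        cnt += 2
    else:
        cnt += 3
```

Let's trace through this code step by step.

Initialize: cnt = 0
Initialize: seq = [19, 12, 4, 15, 23, 28, 26, 3, 1]
Entering loop: for elem in seq:

After execution: cnt = 16
16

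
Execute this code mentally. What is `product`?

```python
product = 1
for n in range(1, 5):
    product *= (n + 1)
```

Let's trace through this code step by step.

Initialize: product = 1
Entering loop: for n in range(1, 5):

After execution: product = 120
120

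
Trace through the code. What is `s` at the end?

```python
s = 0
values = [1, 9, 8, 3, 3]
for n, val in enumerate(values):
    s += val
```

Let's trace through this code step by step.

Initialize: s = 0
Initialize: values = [1, 9, 8, 3, 3]
Entering loop: for n, val in enumerate(values):

After execution: s = 24
24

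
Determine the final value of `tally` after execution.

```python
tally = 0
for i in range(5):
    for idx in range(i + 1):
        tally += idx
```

Let's trace through this code step by step.

Initialize: tally = 0
Entering loop: for i in range(5):

After execution: tally = 20
20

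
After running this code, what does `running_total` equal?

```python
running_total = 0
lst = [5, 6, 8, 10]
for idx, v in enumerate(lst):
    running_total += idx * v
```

Let's trace through this code step by step.

Initialize: running_total = 0
Initialize: lst = [5, 6, 8, 10]
Entering loop: for idx, v in enumerate(lst):

After execution: running_total = 52
52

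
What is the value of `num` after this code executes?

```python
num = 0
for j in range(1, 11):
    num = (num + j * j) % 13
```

Let's trace through this code step by step.

Initialize: num = 0
Entering loop: for j in range(1, 11):

After execution: num = 8
8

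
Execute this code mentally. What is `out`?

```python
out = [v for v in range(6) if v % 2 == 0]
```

Let's trace through this code step by step.

Initialize: out = [v for v in range(6) if v % 2 == 0]

After execution: out = [0, 2, 4]
[0, 2, 4]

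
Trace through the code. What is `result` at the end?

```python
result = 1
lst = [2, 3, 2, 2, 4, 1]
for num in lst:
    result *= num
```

Let's trace through this code step by step.

Initialize: result = 1
Initialize: lst = [2, 3, 2, 2, 4, 1]
Entering loop: for num in lst:

After execution: result = 96
96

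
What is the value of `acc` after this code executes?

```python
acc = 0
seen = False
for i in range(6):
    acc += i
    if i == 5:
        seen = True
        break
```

Let's trace through this code step by step.

Initialize: acc = 0
Initialize: seen = False
Entering loop: for i in range(6):

After execution: acc = 15
15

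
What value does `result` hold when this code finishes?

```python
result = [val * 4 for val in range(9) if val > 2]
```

Let's trace through this code step by step.

Initialize: result = [val * 4 for val in range(9) if val > 2]

After execution: result = [12, 16, 20, 24, 28, 32]
[12, 16, 20, 24, 28, 32]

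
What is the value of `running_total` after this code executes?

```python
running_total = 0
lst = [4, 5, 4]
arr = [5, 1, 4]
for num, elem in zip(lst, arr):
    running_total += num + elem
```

Let's trace through this code step by step.

Initialize: running_total = 0
Initialize: lst = [4, 5, 4]
Initialize: arr = [5, 1, 4]
Entering loop: for num, elem in zip(lst, arr):

After execution: running_total = 23
23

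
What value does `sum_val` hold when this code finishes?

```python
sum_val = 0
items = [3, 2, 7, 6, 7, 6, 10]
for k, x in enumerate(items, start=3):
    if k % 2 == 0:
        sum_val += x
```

Let's trace through this code step by step.

Initialize: sum_val = 0
Initialize: items = [3, 2, 7, 6, 7, 6, 10]
Entering loop: for k, x in enumerate(items, start=3):

After execution: sum_val = 14
14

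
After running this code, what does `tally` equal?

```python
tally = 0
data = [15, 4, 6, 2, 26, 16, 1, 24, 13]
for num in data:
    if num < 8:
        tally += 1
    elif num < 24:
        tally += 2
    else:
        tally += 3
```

Let's trace through this code step by step.

Initialize: tally = 0
Initialize: data = [15, 4, 6, 2, 26, 16, 1, 24, 13]
Entering loop: for num in data:

After execution: tally = 16
16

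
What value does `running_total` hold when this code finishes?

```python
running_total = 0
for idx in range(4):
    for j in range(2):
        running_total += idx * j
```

Let's trace through this code step by step.

Initialize: running_total = 0
Entering loop: for idx in range(4):

After execution: running_total = 6
6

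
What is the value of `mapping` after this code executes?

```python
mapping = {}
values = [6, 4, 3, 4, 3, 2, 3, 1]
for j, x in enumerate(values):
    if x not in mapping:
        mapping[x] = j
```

Let's trace through this code step by step.

Initialize: mapping = {}
Initialize: values = [6, 4, 3, 4, 3, 2, 3, 1]
Entering loop: for j, x in enumerate(values):

After execution: mapping = {6: 0, 4: 1, 3: 2, 2: 5, 1: 7}
{6: 0, 4: 1, 3: 2, 2: 5, 1: 7}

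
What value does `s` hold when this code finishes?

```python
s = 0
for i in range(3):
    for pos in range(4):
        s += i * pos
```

Let's trace through this code step by step.

Initialize: s = 0
Entering loop: for i in range(3):

After execution: s = 18
18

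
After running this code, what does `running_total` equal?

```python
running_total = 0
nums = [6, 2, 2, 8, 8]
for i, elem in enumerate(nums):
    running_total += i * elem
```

Let's trace through this code step by step.

Initialize: running_total = 0
Initialize: nums = [6, 2, 2, 8, 8]
Entering loop: for i, elem in enumerate(nums):

After execution: running_total = 62
62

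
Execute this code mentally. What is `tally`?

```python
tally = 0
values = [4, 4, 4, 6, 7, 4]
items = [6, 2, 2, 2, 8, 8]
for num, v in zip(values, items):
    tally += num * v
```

Let's trace through this code step by step.

Initialize: tally = 0
Initialize: values = [4, 4, 4, 6, 7, 4]
Initialize: items = [6, 2, 2, 2, 8, 8]
Entering loop: for num, v in zip(values, items):

After execution: tally = 140
140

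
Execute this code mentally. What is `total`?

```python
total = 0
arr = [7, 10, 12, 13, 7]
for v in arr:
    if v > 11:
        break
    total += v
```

Let's trace through this code step by step.

Initialize: total = 0
Initialize: arr = [7, 10, 12, 13, 7]
Entering loop: for v in arr:

After execution: total = 17
17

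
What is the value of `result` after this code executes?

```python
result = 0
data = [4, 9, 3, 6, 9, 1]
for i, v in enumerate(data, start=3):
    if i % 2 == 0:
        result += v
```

Let's trace through this code step by step.

Initialize: result = 0
Initialize: data = [4, 9, 3, 6, 9, 1]
Entering loop: for i, v in enumerate(data, start=3):

After execution: result = 16
16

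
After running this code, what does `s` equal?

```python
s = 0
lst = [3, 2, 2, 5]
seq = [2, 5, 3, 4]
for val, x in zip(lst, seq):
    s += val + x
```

Let's trace through this code step by step.

Initialize: s = 0
Initialize: lst = [3, 2, 2, 5]
Initialize: seq = [2, 5, 3, 4]
Entering loop: for val, x in zip(lst, seq):

After execution: s = 26
26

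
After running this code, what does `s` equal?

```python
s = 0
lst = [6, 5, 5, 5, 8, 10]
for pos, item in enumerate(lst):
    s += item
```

Let's trace through this code step by step.

Initialize: s = 0
Initialize: lst = [6, 5, 5, 5, 8, 10]
Entering loop: for pos, item in enumerate(lst):

After execution: s = 39
39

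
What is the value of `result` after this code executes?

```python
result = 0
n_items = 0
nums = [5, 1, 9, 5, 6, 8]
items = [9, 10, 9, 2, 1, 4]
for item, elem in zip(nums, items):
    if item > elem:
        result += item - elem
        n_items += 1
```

Let's trace through this code step by step.

Initialize: result = 0
Initialize: n_items = 0
Initialize: nums = [5, 1, 9, 5, 6, 8]
Initialize: items = [9, 10, 9, 2, 1, 4]
Entering loop: for item, elem in zip(nums, items):

After execution: result = 12
12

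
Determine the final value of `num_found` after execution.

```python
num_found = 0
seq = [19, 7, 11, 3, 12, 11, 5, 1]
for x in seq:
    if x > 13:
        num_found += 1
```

Let's trace through this code step by step.

Initialize: num_found = 0
Initialize: seq = [19, 7, 11, 3, 12, 11, 5, 1]
Entering loop: for x in seq:

After execution: num_found = 1
1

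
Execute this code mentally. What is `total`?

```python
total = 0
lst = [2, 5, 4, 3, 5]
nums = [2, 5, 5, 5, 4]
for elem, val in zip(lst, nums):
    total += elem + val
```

Let's trace through this code step by step.

Initialize: total = 0
Initialize: lst = [2, 5, 4, 3, 5]
Initialize: nums = [2, 5, 5, 5, 4]
Entering loop: for elem, val in zip(lst, nums):

After execution: total = 40
40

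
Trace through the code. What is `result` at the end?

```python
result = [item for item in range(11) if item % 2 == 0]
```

Let's trace through this code step by step.

Initialize: result = [item for item in range(11) if item % 2 == 0]

After execution: result = [0, 2, 4, 6, 8, 10]
[0, 2, 4, 6, 8, 10]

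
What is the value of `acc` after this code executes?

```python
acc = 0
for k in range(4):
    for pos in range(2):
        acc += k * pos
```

Let's trace through this code step by step.

Initialize: acc = 0
Entering loop: for k in range(4):

After execution: acc = 6
6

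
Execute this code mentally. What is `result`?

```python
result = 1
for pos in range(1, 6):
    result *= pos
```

Let's trace through this code step by step.

Initialize: result = 1
Entering loop: for pos in range(1, 6):

After execution: result = 120
120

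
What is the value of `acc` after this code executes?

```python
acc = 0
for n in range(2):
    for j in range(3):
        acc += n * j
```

Let's trace through this code step by step.

Initialize: acc = 0
Entering loop: for n in range(2):

After execution: acc = 3
3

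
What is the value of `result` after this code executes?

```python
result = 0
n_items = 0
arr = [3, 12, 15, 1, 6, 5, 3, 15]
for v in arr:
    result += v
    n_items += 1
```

Let's trace through this code step by step.

Initialize: result = 0
Initialize: n_items = 0
Initialize: arr = [3, 12, 15, 1, 6, 5, 3, 15]
Entering loop: for v in arr:

After execution: result = 60
60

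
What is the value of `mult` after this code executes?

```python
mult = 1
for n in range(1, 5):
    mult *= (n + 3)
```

Let's trace through this code step by step.

Initialize: mult = 1
Entering loop: for n in range(1, 5):

After execution: mult = 840
840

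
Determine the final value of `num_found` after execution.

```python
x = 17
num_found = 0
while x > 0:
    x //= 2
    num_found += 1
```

Let's trace through this code step by step.

Initialize: x = 17
Initialize: num_found = 0
Entering loop: while x > 0:

After execution: num_found = 5
5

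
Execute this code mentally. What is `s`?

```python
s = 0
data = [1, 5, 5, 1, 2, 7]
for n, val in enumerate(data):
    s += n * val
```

Let's trace through this code step by step.

Initialize: s = 0
Initialize: data = [1, 5, 5, 1, 2, 7]
Entering loop: for n, val in enumerate(data):

After execution: s = 61
61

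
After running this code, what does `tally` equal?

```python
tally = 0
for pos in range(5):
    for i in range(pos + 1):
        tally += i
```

Let's trace through this code step by step.

Initialize: tally = 0
Entering loop: for pos in range(5):

After execution: tally = 20
20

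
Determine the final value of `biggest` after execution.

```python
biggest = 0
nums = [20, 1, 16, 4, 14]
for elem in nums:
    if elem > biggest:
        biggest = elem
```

Let's trace through this code step by step.

Initialize: biggest = 0
Initialize: nums = [20, 1, 16, 4, 14]
Entering loop: for elem in nums:

After execution: biggest = 20
20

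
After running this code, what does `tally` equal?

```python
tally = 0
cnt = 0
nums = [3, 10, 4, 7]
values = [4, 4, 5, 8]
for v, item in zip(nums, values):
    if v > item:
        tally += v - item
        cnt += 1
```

Let's trace through this code step by step.

Initialize: tally = 0
Initialize: cnt = 0
Initialize: nums = [3, 10, 4, 7]
Initialize: values = [4, 4, 5, 8]
Entering loop: for v, item in zip(nums, values):

After execution: tally = 6
6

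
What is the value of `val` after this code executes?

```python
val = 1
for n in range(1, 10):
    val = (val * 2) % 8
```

Let's trace through this code step by step.

Initialize: val = 1
Entering loop: for n in range(1, 10):

After execution: val = 0
0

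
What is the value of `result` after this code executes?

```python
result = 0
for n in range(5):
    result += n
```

Let's trace through this code step by step.

Initialize: result = 0
Entering loop: for n in range(5):

After execution: result = 10
10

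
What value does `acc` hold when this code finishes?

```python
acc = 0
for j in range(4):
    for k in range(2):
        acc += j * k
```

Let's trace through this code step by step.

Initialize: acc = 0
Entering loop: for j in range(4):

After execution: acc = 6
6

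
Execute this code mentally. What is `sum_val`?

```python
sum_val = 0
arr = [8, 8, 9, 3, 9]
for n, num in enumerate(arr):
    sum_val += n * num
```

Let's trace through this code step by step.

Initialize: sum_val = 0
Initialize: arr = [8, 8, 9, 3, 9]
Entering loop: for n, num in enumerate(arr):

After execution: sum_val = 71
71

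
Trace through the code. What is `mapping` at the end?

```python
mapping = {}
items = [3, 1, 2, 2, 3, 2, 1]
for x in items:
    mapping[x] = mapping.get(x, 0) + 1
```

Let's trace through this code step by step.

Initialize: mapping = {}
Initialize: items = [3, 1, 2, 2, 3, 2, 1]
Entering loop: for x in items:

After execution: mapping = {3: 2, 1: 2, 2: 3}
{3: 2, 1: 2, 2: 3}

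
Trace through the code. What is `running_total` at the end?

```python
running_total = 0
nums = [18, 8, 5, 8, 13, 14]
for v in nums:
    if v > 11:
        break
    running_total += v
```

Let's trace through this code step by step.

Initialize: running_total = 0
Initialize: nums = [18, 8, 5, 8, 13, 14]
Entering loop: for v in nums:

After execution: running_total = 0
0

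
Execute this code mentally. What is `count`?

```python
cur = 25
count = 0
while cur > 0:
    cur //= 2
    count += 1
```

Let's trace through this code step by step.

Initialize: cur = 25
Initialize: count = 0
Entering loop: while cur > 0:

After execution: count = 5
5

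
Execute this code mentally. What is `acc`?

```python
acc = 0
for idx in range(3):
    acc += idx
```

Let's trace through this code step by step.

Initialize: acc = 0
Entering loop: for idx in range(3):

After execution: acc = 3
3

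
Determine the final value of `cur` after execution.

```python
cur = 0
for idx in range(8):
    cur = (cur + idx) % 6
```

Let's trace through this code step by step.

Initialize: cur = 0
Entering loop: for idx in range(8):

After execution: cur = 4
4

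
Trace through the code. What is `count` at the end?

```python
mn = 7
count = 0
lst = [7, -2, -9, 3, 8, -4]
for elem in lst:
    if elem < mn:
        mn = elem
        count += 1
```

Let's trace through this code step by step.

Initialize: mn = 7
Initialize: count = 0
Initialize: lst = [7, -2, -9, 3, 8, -4]
Entering loop: for elem in lst:

After execution: count = 2
2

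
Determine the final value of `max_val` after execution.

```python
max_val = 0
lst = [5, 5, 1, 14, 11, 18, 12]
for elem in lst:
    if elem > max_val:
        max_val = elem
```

Let's trace through this code step by step.

Initialize: max_val = 0
Initialize: lst = [5, 5, 1, 14, 11, 18, 12]
Entering loop: for elem in lst:

After execution: max_val = 18
18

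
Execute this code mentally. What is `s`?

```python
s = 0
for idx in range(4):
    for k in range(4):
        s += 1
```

Let's trace through this code step by step.

Initialize: s = 0
Entering loop: for idx in range(4):

After execution: s = 16
16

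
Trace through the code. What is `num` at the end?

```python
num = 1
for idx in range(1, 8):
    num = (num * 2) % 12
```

Let's trace through this code step by step.

Initialize: num = 1
Entering loop: for idx in range(1, 8):

After execution: num = 8
8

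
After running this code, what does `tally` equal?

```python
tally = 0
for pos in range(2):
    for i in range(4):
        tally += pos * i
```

Let's trace through this code step by step.

Initialize: tally = 0
Entering loop: for pos in range(2):

After execution: tally = 6
6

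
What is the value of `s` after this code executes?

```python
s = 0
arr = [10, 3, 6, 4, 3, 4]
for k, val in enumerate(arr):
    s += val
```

Let's trace through this code step by step.

Initialize: s = 0
Initialize: arr = [10, 3, 6, 4, 3, 4]
Entering loop: for k, val in enumerate(arr):

After execution: s = 30
30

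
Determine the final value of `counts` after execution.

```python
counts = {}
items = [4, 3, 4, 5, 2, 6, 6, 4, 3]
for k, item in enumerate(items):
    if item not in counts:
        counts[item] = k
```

Let's trace through this code step by step.

Initialize: counts = {}
Initialize: items = [4, 3, 4, 5, 2, 6, 6, 4, 3]
Entering loop: for k, item in enumerate(items):

After execution: counts = {4: 0, 3: 1, 5: 3, 2: 4, 6: 5}
{4: 0, 3: 1, 5: 3, 2: 4, 6: 5}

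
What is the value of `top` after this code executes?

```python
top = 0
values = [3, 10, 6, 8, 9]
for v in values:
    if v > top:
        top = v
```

Let's trace through this code step by step.

Initialize: top = 0
Initialize: values = [3, 10, 6, 8, 9]
Entering loop: for v in values:

After execution: top = 10
10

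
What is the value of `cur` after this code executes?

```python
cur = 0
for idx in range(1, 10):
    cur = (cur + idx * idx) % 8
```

Let's trace through this code step by step.

Initialize: cur = 0
Entering loop: for idx in range(1, 10):

After execution: cur = 5
5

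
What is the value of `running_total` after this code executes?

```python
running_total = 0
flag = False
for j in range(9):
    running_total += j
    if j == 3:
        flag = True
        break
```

Let's trace through this code step by step.

Initialize: running_total = 0
Initialize: flag = False
Entering loop: for j in range(9):

After execution: running_total = 6
6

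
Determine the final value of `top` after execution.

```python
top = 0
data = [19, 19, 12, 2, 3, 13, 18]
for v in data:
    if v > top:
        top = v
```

Let's trace through this code step by step.

Initialize: top = 0
Initialize: data = [19, 19, 12, 2, 3, 13, 18]
Entering loop: for v in data:

After execution: top = 19
19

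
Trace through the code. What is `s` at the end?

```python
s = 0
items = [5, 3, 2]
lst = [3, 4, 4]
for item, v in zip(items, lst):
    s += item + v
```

Let's trace through this code step by step.

Initialize: s = 0
Initialize: items = [5, 3, 2]
Initialize: lst = [3, 4, 4]
Entering loop: for item, v in zip(items, lst):

After execution: s = 21
21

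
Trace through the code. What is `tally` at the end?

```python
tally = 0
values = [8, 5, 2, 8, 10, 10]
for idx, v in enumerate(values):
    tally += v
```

Let's trace through this code step by step.

Initialize: tally = 0
Initialize: values = [8, 5, 2, 8, 10, 10]
Entering loop: for idx, v in enumerate(values):

After execution: tally = 43
43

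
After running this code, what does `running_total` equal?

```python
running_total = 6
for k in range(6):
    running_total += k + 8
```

Let's trace through this code step by step.

Initialize: running_total = 6
Entering loop: for k in range(6):

After execution: running_total = 69
69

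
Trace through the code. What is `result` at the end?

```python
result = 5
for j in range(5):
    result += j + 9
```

Let's trace through this code step by step.

Initialize: result = 5
Entering loop: for j in range(5):

After execution: result = 60
60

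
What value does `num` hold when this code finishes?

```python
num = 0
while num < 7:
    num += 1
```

Let's trace through this code step by step.

Initialize: num = 0
Entering loop: while num < 7:

After execution: num = 7
7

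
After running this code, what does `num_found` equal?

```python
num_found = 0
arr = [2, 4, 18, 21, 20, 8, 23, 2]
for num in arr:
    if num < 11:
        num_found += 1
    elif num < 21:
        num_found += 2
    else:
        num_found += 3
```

Let's trace through this code step by step.

Initialize: num_found = 0
Initialize: arr = [2, 4, 18, 21, 20, 8, 23, 2]
Entering loop: for num in arr:

After execution: num_found = 14
14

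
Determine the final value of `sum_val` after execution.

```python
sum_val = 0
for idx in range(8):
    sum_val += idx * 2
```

Let's trace through this code step by step.

Initialize: sum_val = 0
Entering loop: for idx in range(8):

After execution: sum_val = 56
56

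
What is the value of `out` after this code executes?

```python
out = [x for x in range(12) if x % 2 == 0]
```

Let's trace through this code step by step.

Initialize: out = [x for x in range(12) if x % 2 == 0]

After execution: out = [0, 2, 4, 6, 8, 10]
[0, 2, 4, 6, 8, 10]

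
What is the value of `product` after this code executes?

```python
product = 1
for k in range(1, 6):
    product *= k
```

Let's trace through this code step by step.

Initialize: product = 1
Entering loop: for k in range(1, 6):

After execution: product = 120
120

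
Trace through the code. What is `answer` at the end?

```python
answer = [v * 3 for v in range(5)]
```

Let's trace through this code step by step.

Initialize: answer = [v * 3 for v in range(5)]

After execution: answer = [0, 3, 6, 9, 12]
[0, 3, 6, 9, 12]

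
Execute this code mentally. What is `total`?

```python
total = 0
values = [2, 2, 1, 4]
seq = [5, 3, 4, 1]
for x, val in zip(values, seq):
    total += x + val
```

Let's trace through this code step by step.

Initialize: total = 0
Initialize: values = [2, 2, 1, 4]
Initialize: seq = [5, 3, 4, 1]
Entering loop: for x, val in zip(values, seq):

After execution: total = 22
22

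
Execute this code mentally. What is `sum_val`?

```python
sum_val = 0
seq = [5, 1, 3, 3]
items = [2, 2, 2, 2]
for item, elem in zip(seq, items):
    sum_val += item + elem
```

Let's trace through this code step by step.

Initialize: sum_val = 0
Initialize: seq = [5, 1, 3, 3]
Initialize: items = [2, 2, 2, 2]
Entering loop: for item, elem in zip(seq, items):

After execution: sum_val = 20
20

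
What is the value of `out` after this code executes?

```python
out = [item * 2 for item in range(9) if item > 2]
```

Let's trace through this code step by step.

Initialize: out = [item * 2 for item in range(9) if item > 2]

After execution: out = [6, 8, 10, 12, 14, 16]
[6, 8, 10, 12, 14, 16]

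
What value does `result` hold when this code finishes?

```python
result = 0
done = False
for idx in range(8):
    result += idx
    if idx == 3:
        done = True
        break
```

Let's trace through this code step by step.

Initialize: result = 0
Initialize: done = False
Entering loop: for idx in range(8):

After execution: result = 6
6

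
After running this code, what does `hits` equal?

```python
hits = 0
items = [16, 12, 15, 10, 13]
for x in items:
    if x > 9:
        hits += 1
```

Let's trace through this code step by step.

Initialize: hits = 0
Initialize: items = [16, 12, 15, 10, 13]
Entering loop: for x in items:

After execution: hits = 5
5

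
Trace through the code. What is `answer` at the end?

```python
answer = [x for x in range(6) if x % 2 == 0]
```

Let's trace through this code step by step.

Initialize: answer = [x for x in range(6) if x % 2 == 0]

After execution: answer = [0, 2, 4]
[0, 2, 4]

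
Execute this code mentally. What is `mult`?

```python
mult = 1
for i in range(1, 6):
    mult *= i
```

Let's trace through this code step by step.

Initialize: mult = 1
Entering loop: for i in range(1, 6):

After execution: mult = 120
120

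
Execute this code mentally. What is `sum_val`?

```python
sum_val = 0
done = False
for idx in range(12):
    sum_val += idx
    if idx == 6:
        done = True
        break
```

Let's trace through this code step by step.

Initialize: sum_val = 0
Initialize: done = False
Entering loop: for idx in range(12):

After execution: sum_val = 21
21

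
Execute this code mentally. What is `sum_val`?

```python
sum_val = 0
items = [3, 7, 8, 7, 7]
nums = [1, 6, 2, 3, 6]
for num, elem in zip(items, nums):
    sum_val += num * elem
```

Let's trace through this code step by step.

Initialize: sum_val = 0
Initialize: items = [3, 7, 8, 7, 7]
Initialize: nums = [1, 6, 2, 3, 6]
Entering loop: for num, elem in zip(items, nums):

After execution: sum_val = 124
124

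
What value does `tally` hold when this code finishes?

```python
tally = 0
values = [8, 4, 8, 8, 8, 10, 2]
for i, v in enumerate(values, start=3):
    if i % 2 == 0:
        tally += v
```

Let's trace through this code step by step.

Initialize: tally = 0
Initialize: values = [8, 4, 8, 8, 8, 10, 2]
Entering loop: for i, v in enumerate(values, start=3):

After execution: tally = 22
22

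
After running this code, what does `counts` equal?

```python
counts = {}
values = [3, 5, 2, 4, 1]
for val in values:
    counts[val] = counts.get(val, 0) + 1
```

Let's trace through this code step by step.

Initialize: counts = {}
Initialize: values = [3, 5, 2, 4, 1]
Entering loop: for val in values:

After execution: counts = {3: 1, 5: 1, 2: 1, 4: 1, 1: 1}
{3: 1, 5: 1, 2: 1, 4: 1, 1: 1}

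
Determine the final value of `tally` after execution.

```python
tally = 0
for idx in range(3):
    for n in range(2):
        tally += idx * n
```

Let's trace through this code step by step.

Initialize: tally = 0
Entering loop: for idx in range(3):

After execution: tally = 3
3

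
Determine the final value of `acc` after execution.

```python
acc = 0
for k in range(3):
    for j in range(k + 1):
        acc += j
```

Let's trace through this code step by step.

Initialize: acc = 0
Entering loop: for k in range(3):

After execution: acc = 4
4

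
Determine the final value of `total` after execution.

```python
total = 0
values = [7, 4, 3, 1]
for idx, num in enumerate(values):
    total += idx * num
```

Let's trace through this code step by step.

Initialize: total = 0
Initialize: values = [7, 4, 3, 1]
Entering loop: for idx, num in enumerate(values):

After execution: total = 13
13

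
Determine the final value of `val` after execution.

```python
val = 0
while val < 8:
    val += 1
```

Let's trace through this code step by step.

Initialize: val = 0
Entering loop: while val < 8:

After execution: val = 8
8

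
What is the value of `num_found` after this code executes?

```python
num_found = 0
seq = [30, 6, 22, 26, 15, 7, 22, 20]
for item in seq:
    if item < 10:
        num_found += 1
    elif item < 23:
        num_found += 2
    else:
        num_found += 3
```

Let's trace through this code step by step.

Initialize: num_found = 0
Initialize: seq = [30, 6, 22, 26, 15, 7, 22, 20]
Entering loop: for item in seq:

After execution: num_found = 16
16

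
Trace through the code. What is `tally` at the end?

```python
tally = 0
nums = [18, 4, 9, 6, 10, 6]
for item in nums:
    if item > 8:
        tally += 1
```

Let's trace through this code step by step.

Initialize: tally = 0
Initialize: nums = [18, 4, 9, 6, 10, 6]
Entering loop: for item in nums:

After execution: tally = 3
3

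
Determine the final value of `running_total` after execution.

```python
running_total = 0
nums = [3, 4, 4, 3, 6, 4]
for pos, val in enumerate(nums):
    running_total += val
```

Let's trace through this code step by step.

Initialize: running_total = 0
Initialize: nums = [3, 4, 4, 3, 6, 4]
Entering loop: for pos, val in enumerate(nums):

After execution: running_total = 24
24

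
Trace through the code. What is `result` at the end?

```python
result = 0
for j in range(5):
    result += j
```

Let's trace through this code step by step.

Initialize: result = 0
Entering loop: for j in range(5):

After execution: result = 10
10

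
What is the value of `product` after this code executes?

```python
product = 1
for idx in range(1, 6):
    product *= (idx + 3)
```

Let's trace through this code step by step.

Initialize: product = 1
Entering loop: for idx in range(1, 6):

After execution: product = 6720
6720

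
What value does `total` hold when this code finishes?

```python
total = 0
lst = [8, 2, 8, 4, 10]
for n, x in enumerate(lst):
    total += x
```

Let's trace through this code step by step.

Initialize: total = 0
Initialize: lst = [8, 2, 8, 4, 10]
Entering loop: for n, x in enumerate(lst):

After execution: total = 32
32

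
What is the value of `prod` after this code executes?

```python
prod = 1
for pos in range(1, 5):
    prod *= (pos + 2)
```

Let's trace through this code step by step.

Initialize: prod = 1
Entering loop: for pos in range(1, 5):

After execution: prod = 360
360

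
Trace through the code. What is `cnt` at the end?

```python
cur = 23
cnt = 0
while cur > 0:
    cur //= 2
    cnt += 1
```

Let's trace through this code step by step.

Initialize: cur = 23
Initialize: cnt = 0
Entering loop: while cur > 0:

After execution: cnt = 5
5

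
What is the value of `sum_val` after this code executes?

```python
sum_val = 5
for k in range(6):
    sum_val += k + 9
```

Let's trace through this code step by step.

Initialize: sum_val = 5
Entering loop: for k in range(6):

After execution: sum_val = 74
74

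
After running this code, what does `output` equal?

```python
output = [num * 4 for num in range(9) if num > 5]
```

Let's trace through this code step by step.

Initialize: output = [num * 4 for num in range(9) if num > 5]

After execution: output = [24, 28, 32]
[24, 28, 32]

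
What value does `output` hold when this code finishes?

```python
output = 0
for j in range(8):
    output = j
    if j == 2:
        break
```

Let's trace through this code step by step.

Initialize: output = 0
Entering loop: for j in range(8):

After execution: output = 2
2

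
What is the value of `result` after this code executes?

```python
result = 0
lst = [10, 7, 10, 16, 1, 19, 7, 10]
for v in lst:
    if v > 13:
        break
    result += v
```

Let's trace through this code step by step.

Initialize: result = 0
Initialize: lst = [10, 7, 10, 16, 1, 19, 7, 10]
Entering loop: for v in lst:

After execution: result = 27
27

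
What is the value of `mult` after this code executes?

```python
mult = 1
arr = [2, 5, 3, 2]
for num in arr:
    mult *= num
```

Let's trace through this code step by step.

Initialize: mult = 1
Initialize: arr = [2, 5, 3, 2]
Entering loop: for num in arr:

After execution: mult = 60
60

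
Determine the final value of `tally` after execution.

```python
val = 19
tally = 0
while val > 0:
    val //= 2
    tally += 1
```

Let's trace through this code step by step.

Initialize: val = 19
Initialize: tally = 0
Entering loop: while val > 0:

After execution: tally = 5
5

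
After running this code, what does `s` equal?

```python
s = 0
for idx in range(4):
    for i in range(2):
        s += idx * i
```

Let's trace through this code step by step.

Initialize: s = 0
Entering loop: for idx in range(4):

After execution: s = 6
6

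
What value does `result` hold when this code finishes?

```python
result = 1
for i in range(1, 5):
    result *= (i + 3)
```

Let's trace through this code step by step.

Initialize: result = 1
Entering loop: for i in range(1, 5):

After execution: result = 840
840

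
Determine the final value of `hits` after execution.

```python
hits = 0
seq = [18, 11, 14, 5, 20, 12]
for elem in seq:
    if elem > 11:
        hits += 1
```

Let's trace through this code step by step.

Initialize: hits = 0
Initialize: seq = [18, 11, 14, 5, 20, 12]
Entering loop: for elem in seq:

After execution: hits = 4
4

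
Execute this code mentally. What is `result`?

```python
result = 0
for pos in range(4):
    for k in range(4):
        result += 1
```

Let's trace through this code step by step.

Initialize: result = 0
Entering loop: for pos in range(4):

After execution: result = 16
16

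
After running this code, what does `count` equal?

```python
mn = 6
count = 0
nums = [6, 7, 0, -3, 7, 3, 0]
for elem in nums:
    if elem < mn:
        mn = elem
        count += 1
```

Let's trace through this code step by step.

Initialize: mn = 6
Initialize: count = 0
Initialize: nums = [6, 7, 0, -3, 7, 3, 0]
Entering loop: for elem in nums:

After execution: count = 2
2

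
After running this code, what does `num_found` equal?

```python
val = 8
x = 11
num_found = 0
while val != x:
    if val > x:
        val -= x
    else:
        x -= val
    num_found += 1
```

Let's trace through this code step by step.

Initialize: val = 8
Initialize: x = 11
Initialize: num_found = 0
Entering loop: while val != x:

After execution: num_found = 5
5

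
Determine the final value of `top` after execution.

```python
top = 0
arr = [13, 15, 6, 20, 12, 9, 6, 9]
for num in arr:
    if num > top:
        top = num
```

Let's trace through this code step by step.

Initialize: top = 0
Initialize: arr = [13, 15, 6, 20, 12, 9, 6, 9]
Entering loop: for num in arr:

After execution: top = 20
20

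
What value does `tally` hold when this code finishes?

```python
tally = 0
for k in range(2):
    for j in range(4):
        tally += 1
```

Let's trace through this code step by step.

Initialize: tally = 0
Entering loop: for k in range(2):

After execution: tally = 8
8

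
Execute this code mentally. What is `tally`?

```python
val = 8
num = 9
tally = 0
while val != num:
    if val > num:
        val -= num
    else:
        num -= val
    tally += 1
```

Let's trace through this code step by step.

Initialize: val = 8
Initialize: num = 9
Initialize: tally = 0
Entering loop: while val != num:

After execution: tally = 8
8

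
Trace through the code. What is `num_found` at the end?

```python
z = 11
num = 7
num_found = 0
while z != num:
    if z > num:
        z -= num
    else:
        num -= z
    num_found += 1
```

Let's trace through this code step by step.

Initialize: z = 11
Initialize: num = 7
Initialize: num_found = 0
Entering loop: while z != num:

After execution: num_found = 5
5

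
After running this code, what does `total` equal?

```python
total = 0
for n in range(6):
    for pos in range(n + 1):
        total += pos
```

Let's trace through this code step by step.

Initialize: total = 0
Entering loop: for n in range(6):

After execution: total = 35
35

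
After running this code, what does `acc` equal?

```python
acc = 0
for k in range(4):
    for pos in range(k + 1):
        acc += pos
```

Let's trace through this code step by step.

Initialize: acc = 0
Entering loop: for k in range(4):

After execution: acc = 10
10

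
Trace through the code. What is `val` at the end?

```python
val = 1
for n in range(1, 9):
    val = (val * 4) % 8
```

Let's trace through this code step by step.

Initialize: val = 1
Entering loop: for n in range(1, 9):

After execution: val = 0
0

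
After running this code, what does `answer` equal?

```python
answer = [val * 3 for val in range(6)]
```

Let's trace through this code step by step.

Initialize: answer = [val * 3 for val in range(6)]

After execution: answer = [0, 3, 6, 9, 12, 15]
[0, 3, 6, 9, 12, 15]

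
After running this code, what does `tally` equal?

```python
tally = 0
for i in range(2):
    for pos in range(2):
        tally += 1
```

Let's trace through this code step by step.

Initialize: tally = 0
Entering loop: for i in range(2):

After execution: tally = 4
4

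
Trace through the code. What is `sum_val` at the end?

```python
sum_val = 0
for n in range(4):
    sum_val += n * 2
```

Let's trace through this code step by step.

Initialize: sum_val = 0
Entering loop: for n in range(4):

After execution: sum_val = 12
12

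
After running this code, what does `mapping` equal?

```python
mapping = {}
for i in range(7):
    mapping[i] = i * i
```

Let's trace through this code step by step.

Initialize: mapping = {}
Entering loop: for i in range(7):

After execution: mapping = {0: 0, 1: 1, 2: 4, 3: 9, 4: 16, 5: 25, 6: 36}
{0: 0, 1: 1, 2: 4, 3: 9, 4: 16, 5: 25, 6: 36}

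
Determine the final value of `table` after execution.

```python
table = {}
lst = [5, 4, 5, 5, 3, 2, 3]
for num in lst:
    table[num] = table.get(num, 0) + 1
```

Let's trace through this code step by step.

Initialize: table = {}
Initialize: lst = [5, 4, 5, 5, 3, 2, 3]
Entering loop: for num in lst:

After execution: table = {5: 3, 4: 1, 3: 2, 2: 1}
{5: 3, 4: 1, 3: 2, 2: 1}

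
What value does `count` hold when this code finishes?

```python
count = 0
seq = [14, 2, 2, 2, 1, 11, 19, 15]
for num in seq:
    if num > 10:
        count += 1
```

Let's trace through this code step by step.

Initialize: count = 0
Initialize: seq = [14, 2, 2, 2, 1, 11, 19, 15]
Entering loop: for num in seq:

After execution: count = 4
4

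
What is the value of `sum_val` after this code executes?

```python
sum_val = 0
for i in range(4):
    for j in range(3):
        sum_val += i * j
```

Let's trace through this code step by step.

Initialize: sum_val = 0
Entering loop: for i in range(4):

After execution: sum_val = 18
18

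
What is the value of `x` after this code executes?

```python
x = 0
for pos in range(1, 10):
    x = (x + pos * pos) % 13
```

Let's trace through this code step by step.

Initialize: x = 0
Entering loop: for pos in range(1, 10):

After execution: x = 12
12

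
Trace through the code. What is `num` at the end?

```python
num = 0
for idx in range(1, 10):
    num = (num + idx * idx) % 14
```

Let's trace through this code step by step.

Initialize: num = 0
Entering loop: for idx in range(1, 10):

After execution: num = 5
5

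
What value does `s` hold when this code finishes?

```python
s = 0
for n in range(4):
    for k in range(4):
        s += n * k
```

Let's trace through this code step by step.

Initialize: s = 0
Entering loop: for n in range(4):

After execution: s = 36
36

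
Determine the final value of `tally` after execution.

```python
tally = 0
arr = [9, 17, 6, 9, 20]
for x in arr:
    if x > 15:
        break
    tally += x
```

Let's trace through this code step by step.

Initialize: tally = 0
Initialize: arr = [9, 17, 6, 9, 20]
Entering loop: for x in arr:

After execution: tally = 9
9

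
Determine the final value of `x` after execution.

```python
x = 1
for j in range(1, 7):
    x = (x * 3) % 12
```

Let's trace through this code step by step.

Initialize: x = 1
Entering loop: for j in range(1, 7):

After execution: x = 9
9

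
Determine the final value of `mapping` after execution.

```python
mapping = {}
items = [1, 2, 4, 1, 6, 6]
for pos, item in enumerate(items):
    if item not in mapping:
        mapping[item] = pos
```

Let's trace through this code step by step.

Initialize: mapping = {}
Initialize: items = [1, 2, 4, 1, 6, 6]
Entering loop: for pos, item in enumerate(items):

After execution: mapping = {1: 0, 2: 1, 4: 2, 6: 4}
{1: 0, 2: 1, 4: 2, 6: 4}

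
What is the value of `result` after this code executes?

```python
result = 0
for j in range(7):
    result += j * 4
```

Let's trace through this code step by step.

Initialize: result = 0
Entering loop: for j in range(7):

After execution: result = 84
84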